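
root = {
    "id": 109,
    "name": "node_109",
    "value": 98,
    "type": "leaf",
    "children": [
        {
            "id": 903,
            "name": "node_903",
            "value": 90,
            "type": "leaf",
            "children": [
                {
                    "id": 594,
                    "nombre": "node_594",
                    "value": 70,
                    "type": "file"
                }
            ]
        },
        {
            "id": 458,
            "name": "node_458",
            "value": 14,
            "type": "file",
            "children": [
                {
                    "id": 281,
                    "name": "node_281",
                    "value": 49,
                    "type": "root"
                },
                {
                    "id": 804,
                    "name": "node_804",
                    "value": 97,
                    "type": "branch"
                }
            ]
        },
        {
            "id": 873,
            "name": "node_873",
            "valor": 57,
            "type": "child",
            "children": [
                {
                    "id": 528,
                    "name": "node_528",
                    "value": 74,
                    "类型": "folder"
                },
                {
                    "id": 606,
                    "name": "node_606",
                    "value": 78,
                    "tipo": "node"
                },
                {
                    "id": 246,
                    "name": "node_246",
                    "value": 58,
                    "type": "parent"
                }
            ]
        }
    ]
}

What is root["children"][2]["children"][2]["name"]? "node_246"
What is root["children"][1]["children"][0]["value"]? 49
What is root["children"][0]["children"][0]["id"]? 594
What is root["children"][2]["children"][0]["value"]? 74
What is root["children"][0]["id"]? 903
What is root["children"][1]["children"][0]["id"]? 281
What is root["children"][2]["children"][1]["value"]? 78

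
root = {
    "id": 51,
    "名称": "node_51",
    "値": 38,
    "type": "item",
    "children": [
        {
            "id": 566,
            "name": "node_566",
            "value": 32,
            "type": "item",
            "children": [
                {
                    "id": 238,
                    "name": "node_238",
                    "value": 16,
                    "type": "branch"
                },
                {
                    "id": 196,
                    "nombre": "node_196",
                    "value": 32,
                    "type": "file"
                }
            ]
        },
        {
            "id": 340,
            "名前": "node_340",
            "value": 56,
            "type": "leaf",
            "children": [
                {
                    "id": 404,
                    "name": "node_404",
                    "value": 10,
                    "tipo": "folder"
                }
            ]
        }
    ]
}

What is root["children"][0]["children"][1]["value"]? 32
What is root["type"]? "item"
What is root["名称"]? "node_51"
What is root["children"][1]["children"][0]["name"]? "node_404"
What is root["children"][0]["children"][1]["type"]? "file"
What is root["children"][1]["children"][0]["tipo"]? "folder"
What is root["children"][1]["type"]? "leaf"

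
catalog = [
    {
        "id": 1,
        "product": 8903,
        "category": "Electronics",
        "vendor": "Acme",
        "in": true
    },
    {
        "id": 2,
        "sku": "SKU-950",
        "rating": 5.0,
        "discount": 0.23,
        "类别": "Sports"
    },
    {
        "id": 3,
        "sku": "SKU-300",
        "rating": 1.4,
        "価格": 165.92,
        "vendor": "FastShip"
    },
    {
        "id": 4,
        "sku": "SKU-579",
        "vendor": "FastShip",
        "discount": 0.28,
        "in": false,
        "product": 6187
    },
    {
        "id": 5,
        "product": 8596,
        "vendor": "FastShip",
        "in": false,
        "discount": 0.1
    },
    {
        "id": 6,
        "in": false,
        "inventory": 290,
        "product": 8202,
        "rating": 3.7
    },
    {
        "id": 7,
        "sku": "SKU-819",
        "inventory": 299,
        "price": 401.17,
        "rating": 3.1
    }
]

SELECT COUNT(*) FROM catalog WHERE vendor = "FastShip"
3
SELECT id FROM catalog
[1, 2, 3, 4, 5, 6, 7]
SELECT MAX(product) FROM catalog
8903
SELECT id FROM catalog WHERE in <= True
[1, 4, 5, 6]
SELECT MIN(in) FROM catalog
False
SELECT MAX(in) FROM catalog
True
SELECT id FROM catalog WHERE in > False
[1]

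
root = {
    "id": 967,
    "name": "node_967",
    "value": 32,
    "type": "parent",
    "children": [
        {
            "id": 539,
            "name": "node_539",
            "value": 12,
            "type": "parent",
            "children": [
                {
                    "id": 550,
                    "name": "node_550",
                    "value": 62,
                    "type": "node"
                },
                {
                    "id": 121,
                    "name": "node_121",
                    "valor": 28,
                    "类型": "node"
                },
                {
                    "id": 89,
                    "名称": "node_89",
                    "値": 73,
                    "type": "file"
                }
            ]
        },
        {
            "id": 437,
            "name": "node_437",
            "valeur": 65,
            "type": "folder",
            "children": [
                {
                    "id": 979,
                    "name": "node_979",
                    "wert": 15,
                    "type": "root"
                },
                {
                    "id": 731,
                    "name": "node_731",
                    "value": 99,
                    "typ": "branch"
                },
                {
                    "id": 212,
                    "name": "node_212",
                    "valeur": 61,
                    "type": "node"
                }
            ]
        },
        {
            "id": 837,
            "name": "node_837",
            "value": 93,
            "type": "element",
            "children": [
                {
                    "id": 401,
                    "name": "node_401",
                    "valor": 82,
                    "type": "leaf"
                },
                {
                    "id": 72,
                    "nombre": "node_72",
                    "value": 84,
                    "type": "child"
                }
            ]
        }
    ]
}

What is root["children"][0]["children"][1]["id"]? 121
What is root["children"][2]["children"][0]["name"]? "node_401"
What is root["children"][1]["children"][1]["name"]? "node_731"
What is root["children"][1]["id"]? 437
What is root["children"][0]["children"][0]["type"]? "node"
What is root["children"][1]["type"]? "folder"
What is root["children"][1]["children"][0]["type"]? "root"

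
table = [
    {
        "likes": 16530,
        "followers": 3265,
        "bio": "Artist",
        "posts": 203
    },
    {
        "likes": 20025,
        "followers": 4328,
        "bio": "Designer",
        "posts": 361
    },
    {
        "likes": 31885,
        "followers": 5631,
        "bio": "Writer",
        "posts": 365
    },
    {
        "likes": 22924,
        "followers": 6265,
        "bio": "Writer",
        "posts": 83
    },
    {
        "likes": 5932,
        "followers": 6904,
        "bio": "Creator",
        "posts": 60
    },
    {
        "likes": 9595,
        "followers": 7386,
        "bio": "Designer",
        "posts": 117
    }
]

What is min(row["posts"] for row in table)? 60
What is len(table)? 6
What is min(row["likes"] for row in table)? 5932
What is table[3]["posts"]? 83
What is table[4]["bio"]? "Creator"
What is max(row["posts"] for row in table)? 365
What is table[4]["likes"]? 5932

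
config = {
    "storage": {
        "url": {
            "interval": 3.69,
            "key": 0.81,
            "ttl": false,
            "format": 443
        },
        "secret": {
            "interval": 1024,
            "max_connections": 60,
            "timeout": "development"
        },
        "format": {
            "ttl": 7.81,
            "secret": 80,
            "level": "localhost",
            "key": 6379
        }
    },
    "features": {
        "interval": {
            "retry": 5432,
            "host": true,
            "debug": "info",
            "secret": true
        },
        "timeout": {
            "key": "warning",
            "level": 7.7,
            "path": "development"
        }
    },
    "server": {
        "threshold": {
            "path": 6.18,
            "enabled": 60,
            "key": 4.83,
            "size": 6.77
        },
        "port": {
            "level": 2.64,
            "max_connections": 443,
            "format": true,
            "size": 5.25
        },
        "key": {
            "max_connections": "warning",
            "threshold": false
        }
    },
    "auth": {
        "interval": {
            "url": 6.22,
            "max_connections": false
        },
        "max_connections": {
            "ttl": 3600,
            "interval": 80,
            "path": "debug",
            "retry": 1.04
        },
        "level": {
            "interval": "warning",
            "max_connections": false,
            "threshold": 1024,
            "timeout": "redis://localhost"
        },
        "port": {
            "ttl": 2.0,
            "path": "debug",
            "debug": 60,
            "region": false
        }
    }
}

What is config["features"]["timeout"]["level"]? 7.7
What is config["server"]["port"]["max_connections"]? 443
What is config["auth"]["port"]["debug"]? 60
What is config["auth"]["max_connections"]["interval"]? 80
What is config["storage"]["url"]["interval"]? 3.69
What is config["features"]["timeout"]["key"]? "warning"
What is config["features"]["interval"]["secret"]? True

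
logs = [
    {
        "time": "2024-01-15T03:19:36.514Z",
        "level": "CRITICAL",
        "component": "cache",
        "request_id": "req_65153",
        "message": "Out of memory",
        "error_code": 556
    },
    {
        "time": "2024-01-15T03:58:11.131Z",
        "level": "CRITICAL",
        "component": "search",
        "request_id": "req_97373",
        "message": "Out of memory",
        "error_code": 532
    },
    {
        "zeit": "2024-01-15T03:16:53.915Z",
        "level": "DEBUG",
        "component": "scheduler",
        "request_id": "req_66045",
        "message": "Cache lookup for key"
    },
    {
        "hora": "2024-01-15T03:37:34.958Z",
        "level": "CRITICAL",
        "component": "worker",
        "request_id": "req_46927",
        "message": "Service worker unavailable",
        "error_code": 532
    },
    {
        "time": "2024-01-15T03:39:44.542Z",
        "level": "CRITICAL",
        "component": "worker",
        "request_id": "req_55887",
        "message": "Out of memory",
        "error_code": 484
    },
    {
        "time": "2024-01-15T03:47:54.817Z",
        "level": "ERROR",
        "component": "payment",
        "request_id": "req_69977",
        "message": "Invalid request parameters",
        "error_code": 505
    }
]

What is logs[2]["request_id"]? "req_66045"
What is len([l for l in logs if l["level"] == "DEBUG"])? 1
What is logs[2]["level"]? "DEBUG"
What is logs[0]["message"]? "Out of memory"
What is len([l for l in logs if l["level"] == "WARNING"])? 0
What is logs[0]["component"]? "cache"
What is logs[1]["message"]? "Out of memory"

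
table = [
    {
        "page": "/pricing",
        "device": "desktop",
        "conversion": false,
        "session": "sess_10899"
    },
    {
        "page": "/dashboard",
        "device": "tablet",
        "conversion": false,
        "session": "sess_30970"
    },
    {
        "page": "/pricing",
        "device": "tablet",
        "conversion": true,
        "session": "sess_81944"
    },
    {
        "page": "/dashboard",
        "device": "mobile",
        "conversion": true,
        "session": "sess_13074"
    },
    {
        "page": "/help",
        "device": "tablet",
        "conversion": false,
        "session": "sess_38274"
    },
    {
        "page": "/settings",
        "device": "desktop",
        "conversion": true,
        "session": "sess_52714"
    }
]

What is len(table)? 6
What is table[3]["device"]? "mobile"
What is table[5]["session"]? "sess_52714"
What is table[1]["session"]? "sess_30970"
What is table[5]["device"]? "desktop"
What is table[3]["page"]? "/dashboard"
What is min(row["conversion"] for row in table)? False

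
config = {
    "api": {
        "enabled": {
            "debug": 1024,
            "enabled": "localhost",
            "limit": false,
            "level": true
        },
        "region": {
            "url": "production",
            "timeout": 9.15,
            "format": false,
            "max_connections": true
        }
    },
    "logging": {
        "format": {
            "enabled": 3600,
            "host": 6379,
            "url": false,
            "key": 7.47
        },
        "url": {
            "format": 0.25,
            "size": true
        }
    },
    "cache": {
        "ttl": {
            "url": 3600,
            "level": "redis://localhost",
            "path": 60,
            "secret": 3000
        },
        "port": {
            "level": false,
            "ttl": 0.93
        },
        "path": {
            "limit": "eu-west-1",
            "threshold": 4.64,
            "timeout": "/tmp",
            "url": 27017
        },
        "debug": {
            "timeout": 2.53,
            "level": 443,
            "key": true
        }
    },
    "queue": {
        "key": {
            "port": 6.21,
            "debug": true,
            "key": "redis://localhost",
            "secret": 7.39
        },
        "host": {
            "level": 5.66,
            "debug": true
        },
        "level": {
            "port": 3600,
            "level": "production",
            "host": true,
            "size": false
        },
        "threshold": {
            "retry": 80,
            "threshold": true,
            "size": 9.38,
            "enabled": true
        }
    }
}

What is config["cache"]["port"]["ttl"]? 0.93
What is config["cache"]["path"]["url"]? 27017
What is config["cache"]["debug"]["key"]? True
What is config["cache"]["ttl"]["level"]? "redis://localhost"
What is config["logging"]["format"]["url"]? False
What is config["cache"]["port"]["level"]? False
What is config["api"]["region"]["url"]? "production"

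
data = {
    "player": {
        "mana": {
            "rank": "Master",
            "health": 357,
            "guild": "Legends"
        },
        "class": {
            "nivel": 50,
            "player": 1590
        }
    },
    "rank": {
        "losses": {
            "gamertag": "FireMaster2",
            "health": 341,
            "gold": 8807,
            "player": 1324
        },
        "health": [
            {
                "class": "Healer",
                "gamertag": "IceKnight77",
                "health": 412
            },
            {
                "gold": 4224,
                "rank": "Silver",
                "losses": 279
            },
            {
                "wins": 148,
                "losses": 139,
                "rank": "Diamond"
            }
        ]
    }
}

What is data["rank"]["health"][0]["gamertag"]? "IceKnight77"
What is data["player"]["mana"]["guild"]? "Legends"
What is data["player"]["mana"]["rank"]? "Master"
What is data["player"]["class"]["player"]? 1590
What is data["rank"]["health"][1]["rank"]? "Silver"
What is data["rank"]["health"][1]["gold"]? 4224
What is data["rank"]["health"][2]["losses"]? 139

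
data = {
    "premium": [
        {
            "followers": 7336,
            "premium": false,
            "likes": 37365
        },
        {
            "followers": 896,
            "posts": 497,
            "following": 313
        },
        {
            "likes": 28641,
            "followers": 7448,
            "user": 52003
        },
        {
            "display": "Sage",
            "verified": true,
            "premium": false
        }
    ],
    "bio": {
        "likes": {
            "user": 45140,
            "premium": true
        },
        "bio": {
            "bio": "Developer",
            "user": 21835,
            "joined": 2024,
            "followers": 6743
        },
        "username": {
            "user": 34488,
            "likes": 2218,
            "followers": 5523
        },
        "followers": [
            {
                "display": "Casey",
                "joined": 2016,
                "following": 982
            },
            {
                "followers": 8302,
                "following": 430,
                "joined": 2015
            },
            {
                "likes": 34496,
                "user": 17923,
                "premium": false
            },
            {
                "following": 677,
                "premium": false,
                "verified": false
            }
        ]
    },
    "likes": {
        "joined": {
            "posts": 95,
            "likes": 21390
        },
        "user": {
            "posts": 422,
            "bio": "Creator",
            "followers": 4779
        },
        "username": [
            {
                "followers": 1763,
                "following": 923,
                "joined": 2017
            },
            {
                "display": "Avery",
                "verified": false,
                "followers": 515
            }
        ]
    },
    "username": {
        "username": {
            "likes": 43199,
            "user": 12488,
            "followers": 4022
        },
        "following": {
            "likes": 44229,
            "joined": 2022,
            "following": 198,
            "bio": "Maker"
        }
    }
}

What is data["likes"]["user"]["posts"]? 422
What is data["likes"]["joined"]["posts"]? 95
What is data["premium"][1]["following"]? 313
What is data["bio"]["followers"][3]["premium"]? False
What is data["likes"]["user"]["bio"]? "Creator"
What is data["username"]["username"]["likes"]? 43199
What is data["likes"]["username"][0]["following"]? 923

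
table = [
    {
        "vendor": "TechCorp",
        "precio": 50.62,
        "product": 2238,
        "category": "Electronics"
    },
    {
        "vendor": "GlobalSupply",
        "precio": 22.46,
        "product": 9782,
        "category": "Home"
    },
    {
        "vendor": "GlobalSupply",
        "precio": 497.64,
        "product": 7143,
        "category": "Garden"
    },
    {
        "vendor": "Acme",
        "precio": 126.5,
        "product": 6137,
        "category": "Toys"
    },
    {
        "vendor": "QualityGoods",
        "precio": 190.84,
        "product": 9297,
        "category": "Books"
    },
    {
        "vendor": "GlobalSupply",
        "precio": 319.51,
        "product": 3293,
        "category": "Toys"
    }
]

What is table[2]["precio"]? 497.64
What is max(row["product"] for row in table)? 9782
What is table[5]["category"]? "Toys"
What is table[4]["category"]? "Books"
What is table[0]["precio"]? 50.62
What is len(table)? 6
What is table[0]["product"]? 2238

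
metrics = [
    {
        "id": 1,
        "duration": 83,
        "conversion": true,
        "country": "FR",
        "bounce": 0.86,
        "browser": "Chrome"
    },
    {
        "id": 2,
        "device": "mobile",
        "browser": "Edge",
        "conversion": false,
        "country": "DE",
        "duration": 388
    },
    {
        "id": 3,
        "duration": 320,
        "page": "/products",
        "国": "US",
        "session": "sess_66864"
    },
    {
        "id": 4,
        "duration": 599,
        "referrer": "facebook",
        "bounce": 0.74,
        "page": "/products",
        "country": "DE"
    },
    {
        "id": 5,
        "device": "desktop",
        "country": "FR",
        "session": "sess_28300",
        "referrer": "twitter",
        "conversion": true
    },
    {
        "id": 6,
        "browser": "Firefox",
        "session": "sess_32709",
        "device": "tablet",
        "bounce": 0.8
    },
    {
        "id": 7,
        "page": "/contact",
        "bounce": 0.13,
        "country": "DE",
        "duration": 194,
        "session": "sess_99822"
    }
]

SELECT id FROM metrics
[1, 2, 3, 4, 5, 6, 7]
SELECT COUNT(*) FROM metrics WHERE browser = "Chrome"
1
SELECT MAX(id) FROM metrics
7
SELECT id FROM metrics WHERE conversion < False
[]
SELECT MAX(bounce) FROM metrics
0.86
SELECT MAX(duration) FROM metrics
599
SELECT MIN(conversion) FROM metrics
False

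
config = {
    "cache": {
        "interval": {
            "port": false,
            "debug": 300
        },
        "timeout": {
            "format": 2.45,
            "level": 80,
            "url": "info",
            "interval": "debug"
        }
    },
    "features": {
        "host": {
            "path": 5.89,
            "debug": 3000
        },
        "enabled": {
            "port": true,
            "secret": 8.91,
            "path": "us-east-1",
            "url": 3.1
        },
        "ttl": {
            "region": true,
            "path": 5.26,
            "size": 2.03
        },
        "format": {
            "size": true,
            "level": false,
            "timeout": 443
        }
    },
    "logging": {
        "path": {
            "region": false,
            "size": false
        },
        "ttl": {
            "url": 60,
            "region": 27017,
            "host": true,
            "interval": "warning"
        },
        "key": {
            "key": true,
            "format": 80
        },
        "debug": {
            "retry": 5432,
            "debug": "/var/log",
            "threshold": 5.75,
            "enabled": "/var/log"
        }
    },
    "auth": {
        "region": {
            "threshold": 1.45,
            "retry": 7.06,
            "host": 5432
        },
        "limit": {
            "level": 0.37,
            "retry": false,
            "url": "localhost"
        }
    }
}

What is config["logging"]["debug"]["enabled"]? "/var/log"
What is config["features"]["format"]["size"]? True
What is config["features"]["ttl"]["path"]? 5.26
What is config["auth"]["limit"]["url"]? "localhost"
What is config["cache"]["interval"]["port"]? False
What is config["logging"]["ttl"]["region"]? 27017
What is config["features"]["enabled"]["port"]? True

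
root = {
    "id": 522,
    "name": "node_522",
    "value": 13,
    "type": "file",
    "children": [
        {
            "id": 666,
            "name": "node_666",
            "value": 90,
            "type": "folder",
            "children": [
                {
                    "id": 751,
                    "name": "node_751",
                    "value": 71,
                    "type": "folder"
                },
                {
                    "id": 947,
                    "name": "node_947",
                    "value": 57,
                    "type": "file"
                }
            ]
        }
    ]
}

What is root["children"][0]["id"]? 666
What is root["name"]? "node_522"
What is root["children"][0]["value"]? 90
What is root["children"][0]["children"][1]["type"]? "file"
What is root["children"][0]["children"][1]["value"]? 57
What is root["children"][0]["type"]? "folder"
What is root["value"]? 13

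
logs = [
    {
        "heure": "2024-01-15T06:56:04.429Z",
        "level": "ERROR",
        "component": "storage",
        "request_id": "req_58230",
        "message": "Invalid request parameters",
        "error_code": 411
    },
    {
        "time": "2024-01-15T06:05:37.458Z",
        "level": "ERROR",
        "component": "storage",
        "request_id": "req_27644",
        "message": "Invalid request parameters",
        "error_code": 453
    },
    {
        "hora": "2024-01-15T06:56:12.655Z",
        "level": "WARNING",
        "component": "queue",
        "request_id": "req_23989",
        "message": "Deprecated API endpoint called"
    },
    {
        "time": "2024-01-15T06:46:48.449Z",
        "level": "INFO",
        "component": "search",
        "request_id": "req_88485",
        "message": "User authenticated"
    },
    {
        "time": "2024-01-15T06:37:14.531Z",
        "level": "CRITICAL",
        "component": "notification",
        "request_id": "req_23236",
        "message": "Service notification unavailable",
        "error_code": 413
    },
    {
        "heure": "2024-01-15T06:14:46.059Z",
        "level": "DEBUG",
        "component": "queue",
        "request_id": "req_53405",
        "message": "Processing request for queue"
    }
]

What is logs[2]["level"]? "WARNING"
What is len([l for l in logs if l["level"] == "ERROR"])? 2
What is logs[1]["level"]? "ERROR"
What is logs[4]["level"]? "CRITICAL"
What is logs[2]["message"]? "Deprecated API endpoint called"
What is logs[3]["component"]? "search"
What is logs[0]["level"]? "ERROR"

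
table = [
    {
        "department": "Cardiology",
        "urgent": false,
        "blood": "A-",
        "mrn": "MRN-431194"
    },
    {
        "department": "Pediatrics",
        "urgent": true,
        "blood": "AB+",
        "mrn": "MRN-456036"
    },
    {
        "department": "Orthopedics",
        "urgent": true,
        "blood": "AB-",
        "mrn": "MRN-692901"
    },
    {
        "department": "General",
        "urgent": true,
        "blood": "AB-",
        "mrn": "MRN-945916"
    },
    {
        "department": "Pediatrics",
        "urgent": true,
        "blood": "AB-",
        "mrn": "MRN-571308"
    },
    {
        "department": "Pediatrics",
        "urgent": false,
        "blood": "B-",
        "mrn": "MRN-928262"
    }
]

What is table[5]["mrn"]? "MRN-928262"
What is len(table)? 6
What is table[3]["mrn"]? "MRN-945916"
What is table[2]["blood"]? "AB-"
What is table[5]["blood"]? "B-"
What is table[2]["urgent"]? True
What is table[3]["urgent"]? True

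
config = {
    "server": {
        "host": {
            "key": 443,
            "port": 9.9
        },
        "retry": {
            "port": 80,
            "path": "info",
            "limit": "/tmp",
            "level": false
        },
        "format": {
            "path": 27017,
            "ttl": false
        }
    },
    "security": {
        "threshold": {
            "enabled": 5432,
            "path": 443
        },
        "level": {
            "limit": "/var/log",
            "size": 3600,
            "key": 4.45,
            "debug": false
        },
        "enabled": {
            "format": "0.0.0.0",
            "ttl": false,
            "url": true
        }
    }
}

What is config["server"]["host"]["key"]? 443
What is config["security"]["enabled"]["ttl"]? False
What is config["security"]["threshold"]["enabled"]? 5432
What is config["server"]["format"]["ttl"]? False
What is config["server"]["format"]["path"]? 27017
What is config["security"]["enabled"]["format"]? "0.0.0.0"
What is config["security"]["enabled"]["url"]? True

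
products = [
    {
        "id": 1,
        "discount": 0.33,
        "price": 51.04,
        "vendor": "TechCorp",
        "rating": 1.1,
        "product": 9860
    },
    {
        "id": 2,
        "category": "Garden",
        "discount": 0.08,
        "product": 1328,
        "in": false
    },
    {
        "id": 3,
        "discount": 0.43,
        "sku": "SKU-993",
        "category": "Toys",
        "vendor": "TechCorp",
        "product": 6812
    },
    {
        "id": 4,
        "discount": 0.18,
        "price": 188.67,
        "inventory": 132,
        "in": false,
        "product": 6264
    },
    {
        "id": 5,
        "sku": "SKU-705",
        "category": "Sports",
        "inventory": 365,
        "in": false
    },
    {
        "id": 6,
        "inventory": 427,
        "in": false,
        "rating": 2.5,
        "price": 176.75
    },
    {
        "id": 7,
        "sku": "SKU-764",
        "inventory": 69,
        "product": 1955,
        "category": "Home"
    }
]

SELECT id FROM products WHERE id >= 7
[7]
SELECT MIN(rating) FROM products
1.1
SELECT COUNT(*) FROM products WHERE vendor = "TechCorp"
2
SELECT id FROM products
[1, 2, 3, 4, 5, 6, 7]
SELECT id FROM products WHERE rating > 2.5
[]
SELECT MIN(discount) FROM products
0.08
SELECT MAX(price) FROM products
188.67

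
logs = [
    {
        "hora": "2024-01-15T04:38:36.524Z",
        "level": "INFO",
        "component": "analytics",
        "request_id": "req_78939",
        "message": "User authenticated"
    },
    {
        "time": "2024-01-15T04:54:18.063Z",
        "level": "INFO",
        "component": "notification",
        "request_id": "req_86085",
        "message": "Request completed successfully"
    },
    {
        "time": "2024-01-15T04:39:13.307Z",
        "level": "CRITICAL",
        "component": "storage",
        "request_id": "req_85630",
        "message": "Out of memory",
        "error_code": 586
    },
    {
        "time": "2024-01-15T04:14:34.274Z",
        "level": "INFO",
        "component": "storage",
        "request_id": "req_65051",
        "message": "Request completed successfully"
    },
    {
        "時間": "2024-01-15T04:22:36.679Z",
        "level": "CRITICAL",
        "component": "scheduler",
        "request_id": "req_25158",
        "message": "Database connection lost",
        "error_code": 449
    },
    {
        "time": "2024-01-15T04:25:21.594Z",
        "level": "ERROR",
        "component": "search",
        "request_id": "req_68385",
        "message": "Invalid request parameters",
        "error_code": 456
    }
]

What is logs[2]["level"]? "CRITICAL"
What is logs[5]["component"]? "search"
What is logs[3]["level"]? "INFO"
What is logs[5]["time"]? "2024-01-15T04:25:21.594Z"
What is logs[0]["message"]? "User authenticated"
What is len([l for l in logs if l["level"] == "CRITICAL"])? 2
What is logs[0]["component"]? "analytics"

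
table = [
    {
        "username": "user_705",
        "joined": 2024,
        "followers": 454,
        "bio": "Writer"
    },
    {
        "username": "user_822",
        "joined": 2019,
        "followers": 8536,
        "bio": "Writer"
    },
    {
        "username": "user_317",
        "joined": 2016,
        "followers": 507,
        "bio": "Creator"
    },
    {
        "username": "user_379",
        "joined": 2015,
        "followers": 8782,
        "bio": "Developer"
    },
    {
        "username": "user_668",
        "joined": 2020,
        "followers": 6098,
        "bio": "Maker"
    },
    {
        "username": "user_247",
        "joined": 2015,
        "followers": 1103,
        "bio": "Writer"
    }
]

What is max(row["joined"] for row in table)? 2024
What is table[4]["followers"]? 6098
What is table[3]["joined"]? 2015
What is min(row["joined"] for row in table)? 2015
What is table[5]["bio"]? "Writer"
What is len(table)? 6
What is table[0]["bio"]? "Writer"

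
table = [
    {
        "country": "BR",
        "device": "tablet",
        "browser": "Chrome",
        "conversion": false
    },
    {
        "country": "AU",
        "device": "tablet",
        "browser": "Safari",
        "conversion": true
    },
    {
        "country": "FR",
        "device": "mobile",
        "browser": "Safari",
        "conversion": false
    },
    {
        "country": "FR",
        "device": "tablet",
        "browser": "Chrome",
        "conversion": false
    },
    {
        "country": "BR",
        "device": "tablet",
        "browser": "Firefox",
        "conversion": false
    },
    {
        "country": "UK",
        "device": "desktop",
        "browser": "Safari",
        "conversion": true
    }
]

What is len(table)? 6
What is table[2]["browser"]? "Safari"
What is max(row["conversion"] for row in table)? True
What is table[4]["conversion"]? False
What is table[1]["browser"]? "Safari"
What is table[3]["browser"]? "Chrome"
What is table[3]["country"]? "FR"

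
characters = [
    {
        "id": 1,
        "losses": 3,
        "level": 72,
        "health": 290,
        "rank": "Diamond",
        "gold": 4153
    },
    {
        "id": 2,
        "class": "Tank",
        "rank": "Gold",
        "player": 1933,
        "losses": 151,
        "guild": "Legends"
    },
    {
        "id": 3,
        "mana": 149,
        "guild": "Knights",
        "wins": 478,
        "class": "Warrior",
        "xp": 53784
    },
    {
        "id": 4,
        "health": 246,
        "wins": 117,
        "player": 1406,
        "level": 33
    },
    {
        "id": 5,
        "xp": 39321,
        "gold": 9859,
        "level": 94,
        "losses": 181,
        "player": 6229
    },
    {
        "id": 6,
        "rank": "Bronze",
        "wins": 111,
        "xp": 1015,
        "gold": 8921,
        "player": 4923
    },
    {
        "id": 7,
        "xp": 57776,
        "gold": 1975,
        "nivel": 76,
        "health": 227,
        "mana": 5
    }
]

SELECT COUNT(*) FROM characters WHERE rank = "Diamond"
1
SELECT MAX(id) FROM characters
7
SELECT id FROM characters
[1, 2, 3, 4, 5, 6, 7]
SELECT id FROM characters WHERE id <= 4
[1, 2, 3, 4]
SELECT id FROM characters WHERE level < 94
[1, 4]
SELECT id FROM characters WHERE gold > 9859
[]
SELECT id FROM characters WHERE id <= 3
[1, 2, 3]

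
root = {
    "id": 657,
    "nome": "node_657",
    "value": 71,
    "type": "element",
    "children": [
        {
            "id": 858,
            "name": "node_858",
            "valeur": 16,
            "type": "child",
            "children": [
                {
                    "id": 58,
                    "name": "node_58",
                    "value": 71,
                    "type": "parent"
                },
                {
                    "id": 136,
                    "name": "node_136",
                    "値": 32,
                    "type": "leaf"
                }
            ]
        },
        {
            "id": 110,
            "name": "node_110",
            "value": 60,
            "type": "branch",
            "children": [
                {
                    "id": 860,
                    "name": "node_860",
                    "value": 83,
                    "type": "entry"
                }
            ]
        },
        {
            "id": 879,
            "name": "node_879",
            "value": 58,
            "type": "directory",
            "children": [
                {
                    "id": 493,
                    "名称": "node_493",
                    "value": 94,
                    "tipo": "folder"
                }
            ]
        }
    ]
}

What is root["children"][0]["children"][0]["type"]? "parent"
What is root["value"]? 71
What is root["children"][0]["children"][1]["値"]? 32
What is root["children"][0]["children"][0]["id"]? 58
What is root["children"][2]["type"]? "directory"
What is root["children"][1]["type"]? "branch"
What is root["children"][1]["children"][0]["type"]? "entry"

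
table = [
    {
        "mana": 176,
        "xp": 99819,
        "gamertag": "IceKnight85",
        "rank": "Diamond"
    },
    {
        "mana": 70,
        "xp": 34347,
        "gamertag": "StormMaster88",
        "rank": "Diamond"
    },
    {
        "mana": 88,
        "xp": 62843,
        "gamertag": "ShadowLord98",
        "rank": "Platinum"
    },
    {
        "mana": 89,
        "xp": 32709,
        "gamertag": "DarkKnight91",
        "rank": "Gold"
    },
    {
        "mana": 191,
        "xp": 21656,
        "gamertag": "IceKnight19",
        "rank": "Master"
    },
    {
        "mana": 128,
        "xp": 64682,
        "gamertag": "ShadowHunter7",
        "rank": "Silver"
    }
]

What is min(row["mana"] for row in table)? 70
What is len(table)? 6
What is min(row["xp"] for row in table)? 21656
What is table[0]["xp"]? 99819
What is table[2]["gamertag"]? "ShadowLord98"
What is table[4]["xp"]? 21656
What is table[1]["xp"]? 34347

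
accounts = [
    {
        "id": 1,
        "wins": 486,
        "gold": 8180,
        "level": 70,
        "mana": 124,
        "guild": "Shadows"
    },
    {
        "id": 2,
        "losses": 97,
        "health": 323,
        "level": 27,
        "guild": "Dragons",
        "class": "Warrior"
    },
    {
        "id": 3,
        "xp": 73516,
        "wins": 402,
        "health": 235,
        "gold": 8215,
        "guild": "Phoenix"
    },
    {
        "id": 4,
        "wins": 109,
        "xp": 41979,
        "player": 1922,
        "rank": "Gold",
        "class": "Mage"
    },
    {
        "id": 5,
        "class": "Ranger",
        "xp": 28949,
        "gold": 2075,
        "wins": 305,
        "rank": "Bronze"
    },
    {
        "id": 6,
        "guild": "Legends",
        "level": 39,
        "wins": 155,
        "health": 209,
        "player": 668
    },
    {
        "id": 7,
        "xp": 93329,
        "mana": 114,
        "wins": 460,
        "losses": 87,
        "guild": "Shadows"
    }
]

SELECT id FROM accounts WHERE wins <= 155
[4, 6]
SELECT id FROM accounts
[1, 2, 3, 4, 5, 6, 7]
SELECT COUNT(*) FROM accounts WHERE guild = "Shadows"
2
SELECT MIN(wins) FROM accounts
109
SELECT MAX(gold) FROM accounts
8215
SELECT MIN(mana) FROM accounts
114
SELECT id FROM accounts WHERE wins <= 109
[4]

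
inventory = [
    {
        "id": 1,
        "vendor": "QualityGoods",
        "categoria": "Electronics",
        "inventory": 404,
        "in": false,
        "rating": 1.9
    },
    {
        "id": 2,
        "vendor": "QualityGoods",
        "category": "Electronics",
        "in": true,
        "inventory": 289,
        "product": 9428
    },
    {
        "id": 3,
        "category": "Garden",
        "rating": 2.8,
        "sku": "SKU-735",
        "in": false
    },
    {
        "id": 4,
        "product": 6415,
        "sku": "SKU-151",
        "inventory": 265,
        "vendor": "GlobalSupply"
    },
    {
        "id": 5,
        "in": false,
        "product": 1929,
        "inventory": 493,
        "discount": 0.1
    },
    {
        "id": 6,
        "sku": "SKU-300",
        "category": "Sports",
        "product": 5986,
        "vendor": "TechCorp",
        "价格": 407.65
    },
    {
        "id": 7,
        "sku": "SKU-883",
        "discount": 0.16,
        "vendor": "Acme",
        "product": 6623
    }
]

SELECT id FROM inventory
[1, 2, 3, 4, 5, 6, 7]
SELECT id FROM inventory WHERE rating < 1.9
[]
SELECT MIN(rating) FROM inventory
1.9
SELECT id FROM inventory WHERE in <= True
[1, 2, 3, 5]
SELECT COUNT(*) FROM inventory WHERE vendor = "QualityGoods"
2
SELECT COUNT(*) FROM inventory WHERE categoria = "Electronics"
1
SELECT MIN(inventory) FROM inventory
265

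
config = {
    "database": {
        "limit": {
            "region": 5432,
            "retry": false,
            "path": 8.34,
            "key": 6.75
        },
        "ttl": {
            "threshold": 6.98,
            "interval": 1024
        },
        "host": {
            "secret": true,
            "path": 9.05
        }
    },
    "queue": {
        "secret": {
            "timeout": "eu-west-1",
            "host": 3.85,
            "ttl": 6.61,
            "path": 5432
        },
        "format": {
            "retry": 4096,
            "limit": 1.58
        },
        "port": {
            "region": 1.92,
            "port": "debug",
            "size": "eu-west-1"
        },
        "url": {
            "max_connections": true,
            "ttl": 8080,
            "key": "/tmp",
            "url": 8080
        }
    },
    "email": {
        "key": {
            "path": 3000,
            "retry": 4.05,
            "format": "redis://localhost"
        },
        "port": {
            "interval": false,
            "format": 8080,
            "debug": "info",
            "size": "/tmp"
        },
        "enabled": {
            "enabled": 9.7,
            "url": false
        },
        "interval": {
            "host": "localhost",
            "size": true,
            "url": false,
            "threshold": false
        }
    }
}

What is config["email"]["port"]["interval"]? False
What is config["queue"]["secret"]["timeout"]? "eu-west-1"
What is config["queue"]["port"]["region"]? 1.92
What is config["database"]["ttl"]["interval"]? 1024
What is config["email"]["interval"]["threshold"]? False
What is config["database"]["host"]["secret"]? True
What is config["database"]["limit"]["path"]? 8.34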